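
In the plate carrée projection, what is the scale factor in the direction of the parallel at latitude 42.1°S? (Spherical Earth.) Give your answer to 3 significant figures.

1.35

In the plate carrée (x = Rλ, y = Rφ), meridians are true-scale (h = 1) and parallels are stretched by k = sec φ.
k = 1/cos 42.1° = 1/0.7420 = 1.348.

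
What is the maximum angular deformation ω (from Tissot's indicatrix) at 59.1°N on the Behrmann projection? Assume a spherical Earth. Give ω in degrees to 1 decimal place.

57.3°

The Behrmann projection is cylindrical equal-area with φ₀ = 30°. A cylindrical equal-area projection with standard parallel φ₀ has meridian scale h = cos φ / cos φ₀ and parallel scale k = cos φ₀ / cos φ (so areas are preserved, h·k = 1).
At 59.1°: h = 0.5930, k = 1.686; principal scales a = 1.686, b = 0.5930.
sin(ω/2) = (a − b)/(a + b) = 1.093/2.279 = 0.4797, so ω = 2 arcsin(0.4797) ≈ 57.3°.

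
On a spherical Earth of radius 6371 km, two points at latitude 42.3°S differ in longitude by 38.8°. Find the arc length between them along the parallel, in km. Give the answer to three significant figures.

3190 km

Arc length along a parallel = R cos φ · Δλ (with Δλ in radians).
= 6371 × cos 42.3° × (38.8° × π/180) = 6371 × 0.7396 × 0.6772 ≈ 3190 km.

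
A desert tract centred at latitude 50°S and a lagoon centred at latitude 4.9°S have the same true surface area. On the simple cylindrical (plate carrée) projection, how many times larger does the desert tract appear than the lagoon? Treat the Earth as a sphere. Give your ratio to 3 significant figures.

1.55

For the equirectangular projection with φ₀ = 0 (plate carrée), h = 1 along meridians and k = sec φ along parallels.
Areal scale at 50°: h·k = 1.000 × 1.556 = 1.556.
Areal scale at 4.9°: h·k = 1.000 × 1.004 = 1.004.
Ratio = 1.556/1.004 ≈ 1.55.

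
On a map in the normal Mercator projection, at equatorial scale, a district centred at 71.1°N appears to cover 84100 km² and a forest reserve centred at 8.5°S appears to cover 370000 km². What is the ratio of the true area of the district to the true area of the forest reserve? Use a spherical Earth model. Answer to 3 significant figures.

0.0244

Mercator's areal exaggeration is sec²φ; hence true area = (apparent area) · cos²φ.
True area of district: 84100 × cos²(71.1°) = 84100 × 0.1049 = 8824 km².
True area of forest reserve: 370000 × cos²(8.5°) = 370000 × 0.9782 = 361900 km².
Ratio = 8824 / 361900 ≈ 0.0244.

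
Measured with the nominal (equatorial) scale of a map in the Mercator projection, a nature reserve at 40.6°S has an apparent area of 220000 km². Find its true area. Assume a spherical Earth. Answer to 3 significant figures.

For Mercator, h = k = sec φ (a conformal cylindrical projection has a single point scale, 1/cos φ).
Areal scale = k² = sec²φ = 1/cos²(40.6°) = 1/0.7593² = 1.735.
True area = apparent / (areal scale) = 220000 / 1.735 ≈ 127000 km².

127000 km²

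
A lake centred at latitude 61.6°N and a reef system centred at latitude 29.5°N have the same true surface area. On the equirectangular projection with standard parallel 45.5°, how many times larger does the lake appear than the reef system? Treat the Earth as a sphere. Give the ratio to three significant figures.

1.83

With standard parallel φ₀ = 45.5°, the equirectangular projection gives x = Rλ cos φ₀, y = Rφ, so h = 1 and k = cos 45.5° / cos φ.
Areal scale at 61.6°: h·k = 1.000 × 1.474 = 1.474.
Areal scale at 29.5°: h·k = 1.000 × 0.8053 = 0.8053.
Ratio = 1.474/0.8053 ≈ 1.83.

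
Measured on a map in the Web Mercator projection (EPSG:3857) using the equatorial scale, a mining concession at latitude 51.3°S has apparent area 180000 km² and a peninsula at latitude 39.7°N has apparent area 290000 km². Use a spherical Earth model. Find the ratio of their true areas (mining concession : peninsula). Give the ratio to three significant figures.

0.410

Mercator's areal exaggeration is sec²φ; hence true area = (apparent area) · cos²φ.
True area of mining concession: 180000 × cos²(51.3°) = 180000 × 0.3909 = 70370 km².
True area of peninsula: 290000 × cos²(39.7°) = 290000 × 0.5920 = 171700 km².
Ratio = 70370 / 171700 ≈ 0.410.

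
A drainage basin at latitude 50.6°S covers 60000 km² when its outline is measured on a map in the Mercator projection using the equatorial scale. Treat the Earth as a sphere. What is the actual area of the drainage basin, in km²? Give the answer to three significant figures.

Mercator is conformal, so the point scale is isotropic: h = k = sec φ = 1/cos φ.
Areal scale = k² = sec²φ = 1/cos²(50.6°) = 1/0.6347² = 2.482.
True area = apparent / (areal scale) = 60000 / 2.482 ≈ 24200 km².

24200 km²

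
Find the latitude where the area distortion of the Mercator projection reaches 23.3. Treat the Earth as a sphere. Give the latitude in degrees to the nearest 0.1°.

78.0°

Mercator areal scale is sec²φ.
sec²φ = 23.3  ⇒  cos²φ = 0.04292  ⇒  cos φ = 0.2072.
φ = arccos(0.2072) ≈ 78.0°.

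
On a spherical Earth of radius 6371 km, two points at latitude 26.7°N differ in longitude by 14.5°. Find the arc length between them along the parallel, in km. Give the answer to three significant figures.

1440 km

Arc length along a parallel = R cos φ · Δλ (with Δλ in radians).
= 6371 × cos 26.7° × (14.5° × π/180) = 6371 × 0.8934 × 0.2531 ≈ 1440 km.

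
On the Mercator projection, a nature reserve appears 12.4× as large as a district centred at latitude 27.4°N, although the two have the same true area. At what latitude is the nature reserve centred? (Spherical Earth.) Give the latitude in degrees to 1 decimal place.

75.4°

For equal true areas on Mercator, apparent areas scale as sec²φ, so the ratio is cos²φ₂ / cos²φ₁.
cos²φ₂ / cos²φ₁ = 12.4  ⇒  cos φ₁ = cos 27.4° / √12.4 = 0.8878/3.521 = 0.2521.
φ₁ = arccos(0.2521) ≈ 75.4°.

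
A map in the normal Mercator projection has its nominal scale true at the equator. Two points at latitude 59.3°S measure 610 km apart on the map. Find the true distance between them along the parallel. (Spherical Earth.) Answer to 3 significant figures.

311 km

The Mercator projection is conformal; its linear scale factor is the same in every direction and equals sec φ = 1/cos φ.
Along the parallel at 59.3°, map distances are exaggerated by k = sec 59.3° = 1.959.
True distance = 610 / 1.959 = 610 × cos 59.3° ≈ 311 km.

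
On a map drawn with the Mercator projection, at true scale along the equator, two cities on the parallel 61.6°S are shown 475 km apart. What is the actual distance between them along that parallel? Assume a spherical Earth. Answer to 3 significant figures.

226 km

For Mercator, h = k = sec φ (a conformal cylindrical projection has a single point scale, 1/cos φ).
Along the parallel at 61.6°, map distances are exaggerated by k = sec 61.6° = 2.103.
True distance = 475 / 2.103 = 475 × cos 61.6° ≈ 226 km.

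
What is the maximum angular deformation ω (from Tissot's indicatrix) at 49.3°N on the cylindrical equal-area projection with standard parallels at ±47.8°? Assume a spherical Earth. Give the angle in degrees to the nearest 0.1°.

3.4°

A cylindrical equal-area projection with standard parallel φ₀ has meridian scale h = cos φ / cos φ₀ and parallel scale k = cos φ₀ / cos φ (so areas are preserved, h·k = 1).
At 49.3°: h = 0.9708, k = 1.030; principal scales a = 1.030, b = 0.9708.
sin(ω/2) = (a − b)/(a + b) = 0.05930/2.001 = 0.02964, so ω = 2 arcsin(0.02964) ≈ 3.4°.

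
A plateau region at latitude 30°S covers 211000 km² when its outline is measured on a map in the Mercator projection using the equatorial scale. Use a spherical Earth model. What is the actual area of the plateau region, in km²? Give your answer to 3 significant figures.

158000 km²

Mercator is conformal, so the point scale is isotropic: h = k = sec φ = 1/cos φ.
Areal scale = k² = sec²φ = 1/cos²(30°) = 1/0.8660² = 1.333.
True area = apparent / (areal scale) = 211000 / 1.333 ≈ 158000 km².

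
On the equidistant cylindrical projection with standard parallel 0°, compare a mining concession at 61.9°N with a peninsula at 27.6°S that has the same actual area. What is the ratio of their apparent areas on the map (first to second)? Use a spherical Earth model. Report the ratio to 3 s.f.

For the equirectangular projection with φ₀ = 0 (plate carrée), h = 1 along meridians and k = sec φ along parallels.
Areal scale at 61.9°: h·k = 1.000 × 2.123 = 2.123.
Areal scale at 27.6°: h·k = 1.000 × 1.128 = 1.128.
Ratio = 2.123/1.128 ≈ 1.88.

1.88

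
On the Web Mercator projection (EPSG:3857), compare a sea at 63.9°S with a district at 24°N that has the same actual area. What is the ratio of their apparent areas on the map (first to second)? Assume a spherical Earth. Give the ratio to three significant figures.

4.31

Mercator areal scale is sec²φ.
At 63.9°: sec²(63.9°) = 1/0.4399² = 5.167.
At 24°: sec²(24°) = 1/0.9135² = 1.198.
Ratio = 5.167/1.198 = cos²(24°)/cos²(63.9°) ≈ 4.31.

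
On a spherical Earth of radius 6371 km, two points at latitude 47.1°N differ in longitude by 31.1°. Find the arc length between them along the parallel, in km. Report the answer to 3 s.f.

2350 km

Arc length along a parallel = R cos φ · Δλ (with Δλ in radians).
= 6371 × cos 47.1° × (31.1° × π/180) = 6371 × 0.6807 × 0.5428 ≈ 2350 km.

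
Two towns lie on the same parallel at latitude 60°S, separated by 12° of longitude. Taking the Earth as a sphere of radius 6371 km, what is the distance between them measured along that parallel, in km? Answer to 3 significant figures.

667 km

Arc length along a parallel = R cos φ · Δλ (with Δλ in radians).
= 6371 × cos 60° × (12° × π/180) = 6371 × 0.5000 × 0.2094 ≈ 667 km.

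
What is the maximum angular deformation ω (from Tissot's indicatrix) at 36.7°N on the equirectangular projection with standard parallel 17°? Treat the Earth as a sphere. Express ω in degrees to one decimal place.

With standard parallel φ₀ = 17°, the equirectangular projection gives x = Rλ cos φ₀, y = Rφ, so h = 1 and k = cos 17° / cos φ.
At 36.7°: h = 1.000, k = 1.193; principal scales a = 1.193, b = 1.000.
sin(ω/2) = (a − b)/(a + b) = 0.1927/2.193 = 0.08790, so ω = 2 arcsin(0.08790) ≈ 10.1°.

10.1°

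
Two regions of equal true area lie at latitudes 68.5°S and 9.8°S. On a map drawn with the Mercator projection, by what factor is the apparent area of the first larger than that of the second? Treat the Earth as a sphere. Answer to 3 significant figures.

Mercator is conformal with k = sec φ, so areal scale = k² = sec²φ.
At 68.5°: sec²(68.5°) = 1/0.3665² = 7.445.
At 9.8°: sec²(9.8°) = 1/0.9854² = 1.030.
Ratio = 7.445/1.030 = cos²(9.8°)/cos²(68.5°) ≈ 7.23.

7.23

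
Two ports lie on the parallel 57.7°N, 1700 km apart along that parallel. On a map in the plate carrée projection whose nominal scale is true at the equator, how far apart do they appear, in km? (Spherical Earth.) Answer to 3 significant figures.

For the equirectangular projection with φ₀ = 0 (plate carrée), h = 1 along meridians and k = sec φ along parallels.
Along the parallel, k = sec 57.7° = 1/0.5344 = 1.871.
Map distance = 1700 × 1.871 ≈ 3180 km.

3180 km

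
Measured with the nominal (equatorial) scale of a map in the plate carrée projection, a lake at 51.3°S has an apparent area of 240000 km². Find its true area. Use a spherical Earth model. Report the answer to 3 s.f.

In the plate carrée (x = Rλ, y = Rφ), meridians are true-scale (h = 1) and parallels are stretched by k = sec φ.
Areal scale = h·k = 1 × sec φ; at 51.3°, h = 1.000, k = 1.599, so h·k = 1.599.
True area = apparent / (areal scale) = 240000 / 1.599 ≈ 150000 km².

150000 km²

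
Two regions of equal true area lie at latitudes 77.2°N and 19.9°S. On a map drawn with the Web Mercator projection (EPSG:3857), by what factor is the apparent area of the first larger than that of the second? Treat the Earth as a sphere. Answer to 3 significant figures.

Mercator areal scale is sec²φ.
At 77.2°: sec²(77.2°) = 1/0.2215² = 20.37.
At 19.9°: sec²(19.9°) = 1/0.9403² = 1.131.
Ratio = 20.37/1.131 = cos²(19.9°)/cos²(77.2°) ≈ 18.0.

18.0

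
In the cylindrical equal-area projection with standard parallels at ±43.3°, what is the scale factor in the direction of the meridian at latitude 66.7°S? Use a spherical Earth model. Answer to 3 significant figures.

For cylindrical equal-area with standard parallel φ₀, h = cos φ / cos φ₀ and k = cos φ₀ / cos φ, so h·k = 1.
h = cos 66.7° / cos 43.3° = 0.3955/0.7278 = 0.5435.

0.544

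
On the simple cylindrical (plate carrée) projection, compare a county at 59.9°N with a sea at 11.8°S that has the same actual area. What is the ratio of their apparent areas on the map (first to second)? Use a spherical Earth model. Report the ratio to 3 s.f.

1.95

In the plate carrée (x = Rλ, y = Rφ), meridians are true-scale (h = 1) and parallels are stretched by k = sec φ.
Areal scale at 59.9°: h·k = 1.000 × 1.994 = 1.994.
Areal scale at 11.8°: h·k = 1.000 × 1.022 = 1.022.
Ratio = 1.994/1.022 ≈ 1.95.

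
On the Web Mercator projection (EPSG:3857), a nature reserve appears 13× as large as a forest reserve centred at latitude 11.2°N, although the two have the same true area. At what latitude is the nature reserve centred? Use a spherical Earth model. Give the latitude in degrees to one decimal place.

For equal true areas on Mercator, apparent areas scale as sec²φ, so the ratio is cos²φ₂ / cos²φ₁.
cos²φ₂ / cos²φ₁ = 13  ⇒  cos φ₁ = cos 11.2° / √13 = 0.9810/3.606 = 0.2721.
φ₁ = arccos(0.2721) ≈ 74.2°.

74.2°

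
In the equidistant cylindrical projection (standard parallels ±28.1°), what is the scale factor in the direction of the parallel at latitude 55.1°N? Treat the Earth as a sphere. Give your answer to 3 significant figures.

1.54

The equidistant cylindrical projection with φ₀ = 28.1° has h = 1 (meridians true) and k = cos φ₀ / cos φ along parallels.
k = cos 28.1° / cos 55.1° = 0.8821/0.5721 = 1.542.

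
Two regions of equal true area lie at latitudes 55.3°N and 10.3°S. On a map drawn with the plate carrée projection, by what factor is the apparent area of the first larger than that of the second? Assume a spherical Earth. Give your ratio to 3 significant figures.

Plate carrée maps x = Rλ, y = Rφ. The meridian scale is h = 1 and the parallel scale is k = 1/cos φ = sec φ.
Areal scale at 55.3°: h·k = 1.000 × 1.757 = 1.757.
Areal scale at 10.3°: h·k = 1.000 × 1.016 = 1.016.
Ratio = 1.757/1.016 ≈ 1.73.

1.73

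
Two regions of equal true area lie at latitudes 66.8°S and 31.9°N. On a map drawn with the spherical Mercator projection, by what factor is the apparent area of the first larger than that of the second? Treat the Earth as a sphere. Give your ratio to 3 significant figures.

4.64

Mercator is conformal with k = sec φ, so areal scale = k² = sec²φ.
At 66.8°: sec²(66.8°) = 1/0.3939² = 6.444.
At 31.9°: sec²(31.9°) = 1/0.8490² = 1.387.
Ratio = 6.444/1.387 = cos²(31.9°)/cos²(66.8°) ≈ 4.64.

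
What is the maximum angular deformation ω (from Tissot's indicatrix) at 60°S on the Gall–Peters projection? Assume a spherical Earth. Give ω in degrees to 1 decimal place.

The Gall–Peters projection is cylindrical equal-area with φ₀ = 45°. Cylindrical equal-area (φ₀ = 45°): h = cos φ / cos 45° along meridians, k = cos 45° / cos φ along parallels; h·k = 1.
At 60°: h = 0.7071, k = 1.414; principal scales a = 1.414, b = 0.7071.
sin(ω/2) = (a − b)/(a + b) = 0.7071/2.121 = 0.3333, so ω = 2 arcsin(0.3333) ≈ 38.9°.

38.9°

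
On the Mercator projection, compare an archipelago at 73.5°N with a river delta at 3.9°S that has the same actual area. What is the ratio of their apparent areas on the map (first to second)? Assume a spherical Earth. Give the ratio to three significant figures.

12.3

Mercator areal scale is sec²φ.
At 73.5°: sec²(73.5°) = 1/0.2840² = 12.40.
At 3.9°: sec²(3.9°) = 1/0.9977² = 1.005.
Ratio = 12.40/1.005 = cos²(3.9°)/cos²(73.5°) ≈ 12.3.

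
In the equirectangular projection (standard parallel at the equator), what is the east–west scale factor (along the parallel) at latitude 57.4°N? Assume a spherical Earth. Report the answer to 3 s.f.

1.86

In the plate carrée (x = Rλ, y = Rφ), meridians are true-scale (h = 1) and parallels are stretched by k = sec φ.
k = 1/cos 57.4° = 1/0.5388 = 1.856.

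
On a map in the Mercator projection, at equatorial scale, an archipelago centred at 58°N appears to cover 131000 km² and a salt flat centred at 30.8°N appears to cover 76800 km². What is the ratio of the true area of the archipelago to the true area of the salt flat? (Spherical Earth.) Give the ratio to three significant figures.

Mercator's areal exaggeration is sec²φ; hence true area = (apparent area) · cos²φ.
True area of archipelago: 131000 × cos²(58°) = 131000 × 0.2808 = 36790 km².
True area of salt flat: 76800 × cos²(30.8°) = 76800 × 0.7378 = 56660 km².
Ratio = 36790 / 56660 ≈ 0.649.

0.649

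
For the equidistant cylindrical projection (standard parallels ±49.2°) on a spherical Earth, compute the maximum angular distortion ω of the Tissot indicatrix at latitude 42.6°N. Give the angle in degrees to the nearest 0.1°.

6.8°

With standard parallel φ₀ = 49.2°, the equirectangular projection gives x = Rλ cos φ₀, y = Rφ, so h = 1 and k = cos 49.2° / cos φ.
At 42.6°: h = 1.000, k = 0.8877; principal scales a = 1.000, b = 0.8877.
sin(ω/2) = (a − b)/(a + b) = 0.1123/1.888 = 0.05950, so ω = 2 arcsin(0.05950) ≈ 6.8°.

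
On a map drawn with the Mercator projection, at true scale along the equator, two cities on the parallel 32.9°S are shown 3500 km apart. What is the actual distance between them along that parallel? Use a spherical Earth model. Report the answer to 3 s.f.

2940 km

Mercator is conformal, so the point scale is isotropic: h = k = sec φ = 1/cos φ.
Along the parallel at 32.9°, map distances are exaggerated by k = sec 32.9° = 1.191.
True distance = 3500 / 1.191 = 3500 × cos 32.9° ≈ 2940 km.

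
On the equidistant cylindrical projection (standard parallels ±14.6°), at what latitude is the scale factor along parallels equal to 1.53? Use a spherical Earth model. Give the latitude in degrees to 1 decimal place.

50.8°

In the equirectangular projection with standard parallel φ₀ = 14.6° (x = Rλ cos φ₀, y = Rφ), meridians are true-scale (h = 1) and the parallel scale is k = cos φ₀ / cos φ.
k = cos φ₀ / cos φ = 1.53  ⇒  cos φ = cos 14.6° / 1.53 = 0.6325.
φ = arccos(0.6325) ≈ 50.8°.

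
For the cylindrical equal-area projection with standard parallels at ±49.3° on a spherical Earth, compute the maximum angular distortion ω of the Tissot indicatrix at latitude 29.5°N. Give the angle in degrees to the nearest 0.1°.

32.6°

For cylindrical equal-area with standard parallel φ₀, h = cos φ / cos φ₀ and k = cos φ₀ / cos φ, so h·k = 1.
At 29.5°: h = 1.335, k = 0.7492; principal scales a = 1.335, b = 0.7492.
sin(ω/2) = (a − b)/(a + b) = 0.5855/2.084 = 0.2809, so ω = 2 arcsin(0.2809) ≈ 32.6°.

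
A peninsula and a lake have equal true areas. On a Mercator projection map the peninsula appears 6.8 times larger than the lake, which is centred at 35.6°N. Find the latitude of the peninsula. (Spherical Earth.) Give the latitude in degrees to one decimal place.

71.8°

On Mercator, (apparent₁)/(apparent₂) = sec²φ₁ / sec²φ₂ when true areas are equal.
cos²φ₂ / cos²φ₁ = 6.8  ⇒  cos φ₁ = cos 35.6° / √6.8 = 0.8131/2.608 = 0.3118.
φ₁ = arccos(0.3118) ≈ 71.8°.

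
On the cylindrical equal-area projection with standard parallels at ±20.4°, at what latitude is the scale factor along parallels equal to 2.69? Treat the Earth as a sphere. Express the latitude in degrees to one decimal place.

69.6°

For cylindrical equal-area with standard parallel φ₀, h = cos φ / cos φ₀ and k = cos φ₀ / cos φ, so h·k = 1.
k = cos φ₀ / cos φ = 2.69  ⇒  cos φ = cos 20.4° / 2.69 = 0.3484.
φ = arccos(0.3484) ≈ 69.6°.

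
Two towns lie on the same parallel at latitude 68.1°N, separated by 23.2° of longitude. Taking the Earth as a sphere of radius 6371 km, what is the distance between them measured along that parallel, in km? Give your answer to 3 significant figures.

Arc length along a parallel = R cos φ · Δλ (with Δλ in radians).
= 6371 × cos 68.1° × (23.2° × π/180) = 6371 × 0.3730 × 0.4049 ≈ 962 km.

962 km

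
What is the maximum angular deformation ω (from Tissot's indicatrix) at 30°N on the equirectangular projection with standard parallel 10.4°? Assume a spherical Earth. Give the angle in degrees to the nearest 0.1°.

The equidistant cylindrical projection with φ₀ = 10.4° has h = 1 (meridians true) and k = cos φ₀ / cos φ along parallels.
At 30°: h = 1.000, k = 1.136; principal scales a = 1.136, b = 1.000.
sin(ω/2) = (a − b)/(a + b) = 0.1357/2.136 = 0.06355, so ω = 2 arcsin(0.06355) ≈ 7.3°.

7.3°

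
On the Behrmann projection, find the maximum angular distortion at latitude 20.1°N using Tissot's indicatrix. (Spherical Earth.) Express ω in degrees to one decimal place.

The Behrmann projection is cylindrical equal-area with φ₀ = 30°. For cylindrical equal-area with standard parallel φ₀, h = cos φ / cos φ₀ and k = cos φ₀ / cos φ, so h·k = 1.
At 20.1°: h = 1.084, k = 0.9222; principal scales a = 1.084, b = 0.9222.
sin(ω/2) = (a − b)/(a + b) = 0.1622/2.007 = 0.08082, so ω = 2 arcsin(0.08082) ≈ 9.3°.

9.3°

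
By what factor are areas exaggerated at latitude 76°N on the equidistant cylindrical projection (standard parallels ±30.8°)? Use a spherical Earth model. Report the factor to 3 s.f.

3.55

With standard parallel φ₀ = 30.8°, the equirectangular projection gives x = Rλ cos φ₀, y = Rφ, so h = 1 and k = cos 30.8° / cos φ.
Areal scale = h·k = 1 × cos φ₀ / cos φ; at 76°, h = 1.000, k = 3.551, so h·k = 3.551.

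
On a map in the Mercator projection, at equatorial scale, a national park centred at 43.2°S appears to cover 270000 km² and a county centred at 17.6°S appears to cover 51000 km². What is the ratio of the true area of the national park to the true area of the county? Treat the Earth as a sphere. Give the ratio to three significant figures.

3.10

On Mercator the areal scale is sec²φ, so true area = apparent × cos²φ.
True area of national park: 270000 × cos²(43.2°) = 270000 × 0.5314 = 143500 km².
True area of county: 51000 × cos²(17.6°) = 51000 × 0.9086 = 46340 km².
Ratio = 143500 / 46340 ≈ 3.10.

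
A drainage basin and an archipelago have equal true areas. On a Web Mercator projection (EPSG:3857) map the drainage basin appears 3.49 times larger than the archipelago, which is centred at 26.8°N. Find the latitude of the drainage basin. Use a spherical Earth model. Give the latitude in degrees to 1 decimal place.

For equal true areas on Mercator, apparent areas scale as sec²φ, so the ratio is cos²φ₂ / cos²φ₁.
cos²φ₂ / cos²φ₁ = 3.49  ⇒  cos φ₁ = cos 26.8° / √3.49 = 0.8926/1.868 = 0.4778.
φ₁ = arccos(0.4778) ≈ 61.5°.

61.5°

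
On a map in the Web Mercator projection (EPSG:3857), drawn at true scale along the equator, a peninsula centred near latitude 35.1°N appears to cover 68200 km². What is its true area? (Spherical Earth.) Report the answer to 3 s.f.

45700 km²

For Mercator, h = k = sec φ (a conformal cylindrical projection has a single point scale, 1/cos φ).
Areal scale = k² = sec²φ = 1/cos²(35.1°) = 1/0.8181² = 1.494.
True area = apparent / (areal scale) = 68200 / 1.494 ≈ 45700 km².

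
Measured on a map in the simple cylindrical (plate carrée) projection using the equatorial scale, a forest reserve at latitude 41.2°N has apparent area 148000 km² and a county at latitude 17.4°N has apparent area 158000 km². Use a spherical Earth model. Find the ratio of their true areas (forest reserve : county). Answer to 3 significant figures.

0.739

Plate carrée has h = 1 and k = sec φ, giving areal scale sec φ; true area = (apparent area) · cos φ.
True area of forest reserve: 148000 × cos(41.2°) = 148000 × 0.7524 = 111400 km².
True area of county: 158000 × cos(17.4°) = 158000 × 0.9542 = 150800 km².
Ratio = 111400 / 150800 ≈ 0.739.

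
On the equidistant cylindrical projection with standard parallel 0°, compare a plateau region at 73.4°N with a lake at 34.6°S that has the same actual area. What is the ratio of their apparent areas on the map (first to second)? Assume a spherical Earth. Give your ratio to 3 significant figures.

2.88

For the equirectangular projection with φ₀ = 0 (plate carrée), h = 1 along meridians and k = sec φ along parallels.
Areal scale at 73.4°: h·k = 1.000 × 3.500 = 3.500.
Areal scale at 34.6°: h·k = 1.000 × 1.215 = 1.215.
Ratio = 3.500/1.215 ≈ 2.88.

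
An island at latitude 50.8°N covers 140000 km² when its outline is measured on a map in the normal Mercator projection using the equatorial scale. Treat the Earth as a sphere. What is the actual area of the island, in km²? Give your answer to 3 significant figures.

For Mercator, h = k = sec φ (a conformal cylindrical projection has a single point scale, 1/cos φ).
Areal scale = k² = sec²φ = 1/cos²(50.8°) = 1/0.6320² = 2.503.
True area = apparent / (areal scale) = 140000 / 2.503 ≈ 55900 km².

55900 km²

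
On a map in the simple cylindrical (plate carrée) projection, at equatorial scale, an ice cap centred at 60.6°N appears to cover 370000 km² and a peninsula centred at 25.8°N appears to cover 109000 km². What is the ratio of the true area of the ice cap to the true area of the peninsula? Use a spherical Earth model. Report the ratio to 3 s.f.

1.85

Plate carrée has h = 1 and k = sec φ, giving areal scale sec φ; true area = (apparent area) · cos φ.
True area of ice cap: 370000 × cos(60.6°) = 370000 × 0.4909 = 181600 km².
True area of peninsula: 109000 × cos(25.8°) = 109000 × 0.9003 = 98130 km².
Ratio = 181600 / 98130 ≈ 1.85.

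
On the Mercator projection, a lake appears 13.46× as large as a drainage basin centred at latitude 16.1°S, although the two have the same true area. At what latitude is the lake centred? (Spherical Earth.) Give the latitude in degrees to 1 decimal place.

74.8°

Mercator areal scale is sec²φ, so apparent-area ratio = sec²φ₁ / sec²φ₂ = cos²φ₂ / cos²φ₁.
cos²φ₂ / cos²φ₁ = 13.46  ⇒  cos φ₁ = cos 16.1° / √13.46 = 0.9608/3.669 = 0.2619.
φ₁ = arccos(0.2619) ≈ 74.8°.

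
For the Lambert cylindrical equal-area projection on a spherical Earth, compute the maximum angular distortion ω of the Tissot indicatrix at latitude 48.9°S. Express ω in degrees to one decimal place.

46.7°

The Lambert cylindrical equal-area projection is the cylindrical equal-area projection with its standard parallel at the equator (φ₀ = 0). A cylindrical equal-area projection with standard parallel φ₀ has meridian scale h = cos φ / cos φ₀ and parallel scale k = cos φ₀ / cos φ (so areas are preserved, h·k = 1).
At 48.9°: h = 0.6574, k = 1.521; principal scales a = 1.521, b = 0.6574.
sin(ω/2) = (a − b)/(a + b) = 0.8638/2.179 = 0.3965, so ω = 2 arcsin(0.3965) ≈ 46.7°.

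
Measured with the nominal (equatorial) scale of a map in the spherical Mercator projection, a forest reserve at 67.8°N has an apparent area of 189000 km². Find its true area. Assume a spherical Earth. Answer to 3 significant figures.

The Mercator projection is conformal; its linear scale factor is the same in every direction and equals sec φ = 1/cos φ.
Areal scale = k² = sec²φ = 1/cos²(67.8°) = 1/0.3778² = 7.005.
True area = apparent / (areal scale) = 189000 / 7.005 ≈ 27000 km².

27000 km²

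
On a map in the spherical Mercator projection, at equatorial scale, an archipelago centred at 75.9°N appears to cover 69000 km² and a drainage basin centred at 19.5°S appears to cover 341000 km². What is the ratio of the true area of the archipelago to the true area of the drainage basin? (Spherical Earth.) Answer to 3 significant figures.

Mercator's areal exaggeration is sec²φ; hence true area = (apparent area) · cos²φ.
True area of archipelago: 69000 × cos²(75.9°) = 69000 × 0.05935 = 4095 km².
True area of drainage basin: 341000 × cos²(19.5°) = 341000 × 0.8886 = 303000 km².
Ratio = 4095 / 303000 ≈ 0.0135.

0.0135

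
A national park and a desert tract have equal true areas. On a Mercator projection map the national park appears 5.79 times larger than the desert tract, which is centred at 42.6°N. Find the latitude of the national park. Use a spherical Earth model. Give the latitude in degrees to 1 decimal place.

For equal true areas on Mercator, apparent areas scale as sec²φ, so the ratio is cos²φ₂ / cos²φ₁.
cos²φ₂ / cos²φ₁ = 5.79  ⇒  cos φ₁ = cos 42.6° / √5.79 = 0.7361/2.406 = 0.3059.
φ₁ = arccos(0.3059) ≈ 72.2°.

72.2°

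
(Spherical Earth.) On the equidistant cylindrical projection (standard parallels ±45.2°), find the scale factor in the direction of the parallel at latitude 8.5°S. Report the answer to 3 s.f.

0.712

In the equirectangular projection with standard parallel φ₀ = 45.2° (x = Rλ cos φ₀, y = Rφ), meridians are true-scale (h = 1) and the parallel scale is k = cos φ₀ / cos φ.
k = cos 45.2° / cos 8.5° = 0.7046/0.9890 = 0.7125.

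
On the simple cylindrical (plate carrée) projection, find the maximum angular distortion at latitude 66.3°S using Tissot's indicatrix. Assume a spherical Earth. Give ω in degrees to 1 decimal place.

Plate carrée maps x = Rλ, y = Rφ. The meridian scale is h = 1 and the parallel scale is k = 1/cos φ = sec φ.
At 66.3°: h = 1.000, k = 2.488; principal scales a = 2.488, b = 1.000.
sin(ω/2) = (a − b)/(a + b) = 1.488/3.488 = 0.4266, so ω = 2 arcsin(0.4266) ≈ 50.5°.

50.5°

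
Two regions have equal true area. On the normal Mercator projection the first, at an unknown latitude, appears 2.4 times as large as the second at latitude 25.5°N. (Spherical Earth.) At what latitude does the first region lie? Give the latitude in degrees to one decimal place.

54.4°

On Mercator, (apparent₁)/(apparent₂) = sec²φ₁ / sec²φ₂ when true areas are equal.
cos²φ₂ / cos²φ₁ = 2.4  ⇒  cos φ₁ = cos 25.5° / √2.4 = 0.9026/1.549 = 0.5826.
φ₁ = arccos(0.5826) ≈ 54.4°.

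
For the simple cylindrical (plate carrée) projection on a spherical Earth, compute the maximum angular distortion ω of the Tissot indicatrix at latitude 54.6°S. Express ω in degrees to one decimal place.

For the equirectangular projection with φ₀ = 0 (plate carrée), h = 1 along meridians and k = sec φ along parallels.
At 54.6°: h = 1.000, k = 1.726; principal scales a = 1.726, b = 1.000.
sin(ω/2) = (a − b)/(a + b) = 0.7263/2.726 = 0.2664, so ω = 2 arcsin(0.2664) ≈ 30.9°.

30.9°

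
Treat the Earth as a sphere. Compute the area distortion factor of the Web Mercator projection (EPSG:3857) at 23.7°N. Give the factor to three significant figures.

The Mercator projection is conformal; its linear scale factor is the same in every direction and equals sec φ = 1/cos φ.
Areal scale = k² = sec²φ = 1/cos²(23.7°) = 1/0.9157² = 1.193.

1.19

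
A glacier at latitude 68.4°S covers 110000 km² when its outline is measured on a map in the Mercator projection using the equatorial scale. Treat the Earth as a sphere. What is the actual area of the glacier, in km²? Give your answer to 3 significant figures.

Mercator is conformal, so the point scale is isotropic: h = k = sec φ = 1/cos φ.
Areal scale = k² = sec²φ = 1/cos²(68.4°) = 1/0.3681² = 7.379.
True area = apparent / (areal scale) = 110000 / 7.379 ≈ 14900 km².

14900 km²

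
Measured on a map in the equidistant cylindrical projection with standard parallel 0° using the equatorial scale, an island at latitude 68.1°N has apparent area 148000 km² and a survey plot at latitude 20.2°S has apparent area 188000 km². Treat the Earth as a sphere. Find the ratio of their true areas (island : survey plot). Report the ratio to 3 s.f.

On the plate carrée, areal scale = h·k = 1 × sec φ, so true area = apparent × cos φ.
True area of island: 148000 × cos(68.1°) = 148000 × 0.3730 = 55200 km².
True area of survey plot: 188000 × cos(20.2°) = 188000 × 0.9385 = 176400 km².
Ratio = 55200 / 176400 ≈ 0.313.

0.313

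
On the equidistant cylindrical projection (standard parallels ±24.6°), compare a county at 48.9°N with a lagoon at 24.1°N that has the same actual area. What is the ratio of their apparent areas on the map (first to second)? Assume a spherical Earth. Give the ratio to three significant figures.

1.39

With standard parallel φ₀ = 24.6°, the equirectangular projection gives x = Rλ cos φ₀, y = Rφ, so h = 1 and k = cos 24.6° / cos φ.
Areal scale at 48.9°: h·k = 1.000 × 1.383 = 1.383.
Areal scale at 24.1°: h·k = 1.000 × 0.9961 = 0.9961.
Ratio = 1.383/0.9961 ≈ 1.39.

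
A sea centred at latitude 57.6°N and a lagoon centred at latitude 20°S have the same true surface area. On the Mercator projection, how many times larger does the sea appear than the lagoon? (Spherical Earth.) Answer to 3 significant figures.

Mercator is conformal with k = sec φ, so areal scale = k² = sec²φ.
At 57.6°: sec²(57.6°) = 1/0.5358² = 3.483.
At 20°: sec²(20°) = 1/0.9397² = 1.132.
Ratio = 3.483/1.132 = cos²(20°)/cos²(57.6°) ≈ 3.08.

3.08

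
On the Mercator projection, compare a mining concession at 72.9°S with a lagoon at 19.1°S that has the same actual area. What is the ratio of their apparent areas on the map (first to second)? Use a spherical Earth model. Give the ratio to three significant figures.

Mercator areal scale is sec²φ.
At 72.9°: sec²(72.9°) = 1/0.2940² = 11.57.
At 19.1°: sec²(19.1°) = 1/0.9449² = 1.120.
Ratio = 11.57/1.120 = cos²(19.1°)/cos²(72.9°) ≈ 10.3.

10.3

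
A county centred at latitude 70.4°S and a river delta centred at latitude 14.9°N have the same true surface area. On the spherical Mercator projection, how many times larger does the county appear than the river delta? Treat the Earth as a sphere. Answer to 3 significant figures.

8.30

Mercator areal scale is sec²φ.
At 70.4°: sec²(70.4°) = 1/0.3355² = 8.887.
At 14.9°: sec²(14.9°) = 1/0.9664² = 1.071.
Ratio = 8.887/1.071 = cos²(14.9°)/cos²(70.4°) ≈ 8.30.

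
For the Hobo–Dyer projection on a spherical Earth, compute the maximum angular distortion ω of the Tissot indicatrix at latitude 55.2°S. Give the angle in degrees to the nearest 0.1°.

Hobo–Dyer is a cylindrical equal-area projection with standard parallels at ±37.5°. Cylindrical equal-area (φ₀ = 37.5°): h = cos φ / cos 37.5° along meridians, k = cos 37.5° / cos φ along parallels; h·k = 1.
At 55.2°: h = 0.7194, k = 1.390; principal scales a = 1.390, b = 0.7194.
sin(ω/2) = (a − b)/(a + b) = 0.6707/2.109 = 0.3180, so ω = 2 arcsin(0.3180) ≈ 37.1°.

37.1°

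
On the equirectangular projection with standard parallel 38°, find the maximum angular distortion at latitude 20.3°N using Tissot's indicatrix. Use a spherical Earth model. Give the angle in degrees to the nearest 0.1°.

10.0°

The equidistant cylindrical projection with φ₀ = 38° has h = 1 (meridians true) and k = cos φ₀ / cos φ along parallels.
At 20.3°: h = 1.000, k = 0.8402; principal scales a = 1.000, b = 0.8402.
sin(ω/2) = (a − b)/(a + b) = 0.1598/1.840 = 0.08684, so ω = 2 arcsin(0.08684) ≈ 10.0°.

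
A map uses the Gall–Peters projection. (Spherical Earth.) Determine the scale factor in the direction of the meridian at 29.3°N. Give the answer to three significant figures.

1.23

Gall–Peters is a cylindrical equal-area projection with standard parallels at ±45°. Cylindrical equal-area (φ₀ = 45°): h = cos φ / cos 45° along meridians, k = cos 45° / cos φ along parallels; h·k = 1.
h = cos 29.3° / cos 45° = 0.8721/0.7071 = 1.233.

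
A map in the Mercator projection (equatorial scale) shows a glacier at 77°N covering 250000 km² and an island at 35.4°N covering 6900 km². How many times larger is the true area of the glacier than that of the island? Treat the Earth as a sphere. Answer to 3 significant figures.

Mercator's areal exaggeration is sec²φ; hence true area = (apparent area) · cos²φ.
True area of glacier: 250000 × cos²(77°) = 250000 × 0.05060 = 12650 km².
True area of island: 6900 × cos²(35.4°) = 6900 × 0.6644 = 4585 km².
Ratio = 12650 / 4585 ≈ 2.76.

2.76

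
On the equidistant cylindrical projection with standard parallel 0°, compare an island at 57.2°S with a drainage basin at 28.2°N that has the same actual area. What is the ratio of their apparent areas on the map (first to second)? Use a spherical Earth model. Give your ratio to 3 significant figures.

1.63

For the equirectangular projection with φ₀ = 0 (plate carrée), h = 1 along meridians and k = sec φ along parallels.
Areal scale at 57.2°: h·k = 1.000 × 1.846 = 1.846.
Areal scale at 28.2°: h·k = 1.000 × 1.135 = 1.135.
Ratio = 1.846/1.135 ≈ 1.63.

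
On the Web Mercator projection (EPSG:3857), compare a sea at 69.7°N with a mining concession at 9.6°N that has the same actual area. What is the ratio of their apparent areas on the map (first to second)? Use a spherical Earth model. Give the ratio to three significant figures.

Mercator is conformal with k = sec φ, so areal scale = k² = sec²φ.
At 69.7°: sec²(69.7°) = 1/0.3469² = 8.308.
At 9.6°: sec²(9.6°) = 1/0.9860² = 1.029.
Ratio = 8.308/1.029 = cos²(9.6°)/cos²(69.7°) ≈ 8.08.

8.08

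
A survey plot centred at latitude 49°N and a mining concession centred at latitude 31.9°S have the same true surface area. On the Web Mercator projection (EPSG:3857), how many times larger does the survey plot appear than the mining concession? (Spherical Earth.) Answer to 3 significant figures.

Mercator areal scale is sec²φ.
At 49°: sec²(49°) = 1/0.6561² = 2.323.
At 31.9°: sec²(31.9°) = 1/0.8490² = 1.387.
Ratio = 2.323/1.387 = cos²(31.9°)/cos²(49°) ≈ 1.67.

1.67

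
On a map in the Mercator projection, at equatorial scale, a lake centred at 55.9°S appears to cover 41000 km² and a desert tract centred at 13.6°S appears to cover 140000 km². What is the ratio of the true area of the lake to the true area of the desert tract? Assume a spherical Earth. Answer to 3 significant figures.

0.0974

On Mercator the areal scale is sec²φ, so true area = apparent × cos²φ.
True area of lake: 41000 × cos²(55.9°) = 41000 × 0.3143 = 12890 km².
True area of desert tract: 140000 × cos²(13.6°) = 140000 × 0.9447 = 132300 km².
Ratio = 12890 / 132300 ≈ 0.0974.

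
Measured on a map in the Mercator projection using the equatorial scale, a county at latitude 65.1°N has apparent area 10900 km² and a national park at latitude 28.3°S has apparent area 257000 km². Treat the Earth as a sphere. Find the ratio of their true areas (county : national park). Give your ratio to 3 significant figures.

Since Mercator area scale is 1/cos²φ, the true area equals the apparent area multiplied by cos²φ.
True area of county: 10900 × cos²(65.1°) = 10900 × 0.1773 = 1932 km².
True area of national park: 257000 × cos²(28.3°) = 257000 × 0.7752 = 199200 km².
Ratio = 1932 / 199200 ≈ 0.00970.

0.00970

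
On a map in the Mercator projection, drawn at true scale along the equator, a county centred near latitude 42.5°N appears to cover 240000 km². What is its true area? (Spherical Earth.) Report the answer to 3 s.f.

For Mercator, h = k = sec φ (a conformal cylindrical projection has a single point scale, 1/cos φ).
Areal scale = k² = sec²φ = 1/cos²(42.5°) = 1/0.7373² = 1.840.
True area = apparent / (areal scale) = 240000 / 1.840 ≈ 130000 km².

130000 km²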